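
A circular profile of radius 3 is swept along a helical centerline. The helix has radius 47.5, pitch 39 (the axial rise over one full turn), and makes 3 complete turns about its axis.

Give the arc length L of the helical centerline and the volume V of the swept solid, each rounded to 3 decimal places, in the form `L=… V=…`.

2πR = 2π·47.5 = 298.451302
per-turn = √(298.451302² + 39²) = √(89073.1797 + 1521) = √90594.1797 = 300.988670
L = 3 × 300.988670 = 902.966011
V = π·3² × L = 28.274334 × 902.966011 = 25530.762487

L=902.966 V=25530.762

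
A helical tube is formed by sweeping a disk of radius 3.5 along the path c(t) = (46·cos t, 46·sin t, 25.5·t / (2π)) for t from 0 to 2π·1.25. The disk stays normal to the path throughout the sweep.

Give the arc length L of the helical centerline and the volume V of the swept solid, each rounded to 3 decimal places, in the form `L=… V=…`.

2πR = 2π·46 = 289.026524
per-turn = √(289.026524² + 25.5²) = √(83536.3317 + 650.25) = √84186.5817 = 290.149240
L = 1.25 × 290.149240 = 362.686550
V = π·3.5² × L = 38.484510 × 362.686550 = 13957.814177

L=362.687 V=13957.814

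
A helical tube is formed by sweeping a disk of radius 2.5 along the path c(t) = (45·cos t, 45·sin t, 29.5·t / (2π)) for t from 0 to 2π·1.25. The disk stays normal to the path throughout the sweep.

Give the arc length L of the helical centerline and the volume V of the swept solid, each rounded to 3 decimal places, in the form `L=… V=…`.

2πR = 2π·45 = 282.743339
per-turn = √(282.743339² + 29.5²) = √(79943.7956 + 870.25) = √80814.0456 = 284.278113
L = 1.25 × 284.278113 = 355.347642
V = π·2.5² × L = 19.634954 × 355.347642 = 6977.234625

L=355.348 V=6977.235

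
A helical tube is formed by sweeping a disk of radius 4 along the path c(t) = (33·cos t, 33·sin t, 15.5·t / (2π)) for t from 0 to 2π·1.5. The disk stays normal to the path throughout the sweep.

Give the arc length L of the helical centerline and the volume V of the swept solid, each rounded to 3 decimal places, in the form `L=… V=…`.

2πR = 2π·33 = 207.345115
per-turn = √(207.345115² + 15.5²) = √(42991.9968 + 240.25) = √43232.2468 = 207.923656
L = 1.5 × 207.923656 = 311.885484
V = π·4² × L = 50.265482 × 311.885484 = 15677.074333

L=311.885 V=15677.074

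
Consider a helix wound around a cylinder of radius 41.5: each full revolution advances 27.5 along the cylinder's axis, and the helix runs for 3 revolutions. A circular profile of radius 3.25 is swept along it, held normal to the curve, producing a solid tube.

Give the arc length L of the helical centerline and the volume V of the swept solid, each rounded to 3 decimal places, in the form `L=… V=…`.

2πR = 2π·41.5 = 260.752190
per-turn = √(260.752190² + 27.5²) = √(67991.7047 + 756.25) = √68747.9547 = 262.198312
L = 3 × 262.198312 = 786.594935
V = π·3.25² × L = 33.183072 × 786.594935 = 26101.636695

L=786.595 V=26101.637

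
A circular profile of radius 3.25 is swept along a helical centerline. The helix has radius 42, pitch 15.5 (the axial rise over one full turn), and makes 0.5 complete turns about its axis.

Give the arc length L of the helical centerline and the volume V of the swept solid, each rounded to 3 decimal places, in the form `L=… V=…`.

L=132.174 V=4385.949

2πR = 2π·42 = 263.893783
per-turn = √(263.893783² + 15.5²) = √(69639.9287 + 240.25) = √69880.1787 = 264.348593
L = 0.5 × 264.348593 = 132.174297
V = π·3.25² × L = 33.183072 × 132.174297 = 4385.949252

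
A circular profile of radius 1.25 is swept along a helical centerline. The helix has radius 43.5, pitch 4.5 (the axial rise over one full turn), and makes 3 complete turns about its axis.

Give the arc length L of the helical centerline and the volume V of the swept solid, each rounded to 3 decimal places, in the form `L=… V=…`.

L=820.067 V=4025.494

2πR = 2π·43.5 = 273.318561
per-turn = √(273.318561² + 4.5²) = √(74703.0357 + 20.25) = √74723.2857 = 273.355603
L = 3 × 273.355603 = 820.066809
V = π·1.25² × L = 4.908739 × 820.066809 = 4025.493536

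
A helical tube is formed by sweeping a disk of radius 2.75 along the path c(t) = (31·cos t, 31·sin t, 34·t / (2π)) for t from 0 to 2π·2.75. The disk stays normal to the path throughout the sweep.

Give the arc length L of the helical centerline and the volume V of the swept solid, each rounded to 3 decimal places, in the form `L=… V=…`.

2πR = 2π·31 = 194.778745
per-turn = √(194.778745² + 34²) = √(37938.7593 + 1156) = √39094.7593 = 197.723947
L = 2.75 × 197.723947 = 543.740855
V = π·2.75² × L = 23.758294 × 543.740855 = 12918.355332

L=543.741 V=12918.355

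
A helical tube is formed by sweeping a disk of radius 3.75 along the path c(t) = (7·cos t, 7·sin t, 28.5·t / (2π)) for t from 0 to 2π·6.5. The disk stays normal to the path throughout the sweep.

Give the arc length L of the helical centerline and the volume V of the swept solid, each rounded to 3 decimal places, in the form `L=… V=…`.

2πR = 2π·7 = 43.982297
per-turn = √(43.982297² + 28.5²) = √(1934.4425 + 812.25) = √2746.6925 = 52.408897
L = 6.5 × 52.408897 = 340.657829
V = π·3.75² × L = 44.178647 × 340.657829 = 15049.801876

L=340.658 V=15049.802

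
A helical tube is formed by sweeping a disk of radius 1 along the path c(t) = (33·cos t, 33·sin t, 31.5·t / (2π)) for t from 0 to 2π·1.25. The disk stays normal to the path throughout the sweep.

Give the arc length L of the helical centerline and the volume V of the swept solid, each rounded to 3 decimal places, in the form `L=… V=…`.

L=262.155 V=823.585

2πR = 2π·33 = 207.345115
per-turn = √(207.345115² + 31.5²) = √(42991.9968 + 992.25) = √43984.2468 = 209.724216
L = 1.25 × 209.724216 = 262.155270
V = π·1² × L = 3.141593 × 262.155270 = 823.585070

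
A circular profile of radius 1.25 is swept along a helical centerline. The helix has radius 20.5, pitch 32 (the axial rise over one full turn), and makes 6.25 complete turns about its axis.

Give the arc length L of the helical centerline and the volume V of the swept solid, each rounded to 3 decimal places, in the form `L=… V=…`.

L=829.505 V=4071.822

2πR = 2π·20.5 = 128.805299
per-turn = √(128.805299² + 32²) = √(16590.8050 + 1024) = √17614.8050 = 132.720778
L = 6.25 × 132.720778 = 829.504865
V = π·1.25² × L = 4.908739 × 829.504865 = 4071.822482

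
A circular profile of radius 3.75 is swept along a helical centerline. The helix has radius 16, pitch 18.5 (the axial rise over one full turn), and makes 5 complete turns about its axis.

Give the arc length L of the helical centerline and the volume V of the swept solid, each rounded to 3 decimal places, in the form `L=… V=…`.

2πR = 2π·16 = 100.530965
per-turn = √(100.530965² + 18.5²) = √(10106.4749 + 342.25) = √10448.7249 = 102.219005
L = 5 × 102.219005 = 511.095023
V = π·3.75² × L = 44.178647 × 511.095023 = 22579.486452

L=511.095 V=22579.486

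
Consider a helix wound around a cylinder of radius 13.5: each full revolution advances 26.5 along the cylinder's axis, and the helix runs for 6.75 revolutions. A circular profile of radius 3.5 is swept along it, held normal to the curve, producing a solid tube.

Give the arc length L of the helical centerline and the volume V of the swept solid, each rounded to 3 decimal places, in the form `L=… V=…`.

2πR = 2π·13.5 = 84.823002
per-turn = √(84.823002² + 26.5²) = √(7194.9416 + 702.25) = √7897.1916 = 88.866144
L = 6.75 × 88.866144 = 599.846474
V = π·3.5² × L = 38.484510 × 599.846474 = 23084.797640

L=599.846 V=23084.798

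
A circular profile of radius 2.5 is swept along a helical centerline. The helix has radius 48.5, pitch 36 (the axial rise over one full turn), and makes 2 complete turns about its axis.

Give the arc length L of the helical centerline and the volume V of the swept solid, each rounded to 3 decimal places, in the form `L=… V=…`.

2πR = 2π·48.5 = 304.734487
per-turn = √(304.734487² + 36²) = √(92863.1078 + 1296) = √94159.1078 = 306.853561
L = 2 × 306.853561 = 613.707122
V = π·2.5² × L = 19.634954 × 613.707122 = 12050.111156

L=613.707 V=12050.111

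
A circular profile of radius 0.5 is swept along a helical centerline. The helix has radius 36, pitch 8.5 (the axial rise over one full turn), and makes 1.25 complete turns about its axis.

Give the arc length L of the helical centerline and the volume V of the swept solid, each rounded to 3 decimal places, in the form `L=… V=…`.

2πR = 2π·36 = 226.194671
per-turn = √(226.194671² + 8.5²) = √(51164.0292 + 72.25) = √51236.2792 = 226.354322
L = 1.25 × 226.354322 = 282.942903
V = π·0.5² × L = 0.785398 × 282.942903 = 222.222836

L=282.943 V=222.223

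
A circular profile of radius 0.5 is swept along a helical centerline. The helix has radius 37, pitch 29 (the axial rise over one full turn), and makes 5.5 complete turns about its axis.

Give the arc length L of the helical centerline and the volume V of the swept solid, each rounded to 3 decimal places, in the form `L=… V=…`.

2πR = 2π·37 = 232.477856
per-turn = √(232.477856² + 29²) = √(54045.9537 + 841) = √54886.9537 = 234.279648
L = 5.5 × 234.279648 = 1288.538067
V = π·0.5² × L = 0.785398 × 1288.538067 = 1012.015431

L=1288.538 V=1012.015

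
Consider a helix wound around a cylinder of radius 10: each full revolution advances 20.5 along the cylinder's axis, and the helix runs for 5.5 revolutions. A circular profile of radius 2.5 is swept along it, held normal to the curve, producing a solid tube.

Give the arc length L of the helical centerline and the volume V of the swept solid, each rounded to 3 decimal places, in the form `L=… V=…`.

2πR = 2π·10 = 62.831853
per-turn = √(62.831853² + 20.5²) = √(3947.8418 + 420.25) = √4368.0918 = 66.091541
L = 5.5 × 66.091541 = 363.503474
V = π·2.5² × L = 19.634954 × 363.503474 = 7137.374026

L=363.503 V=7137.374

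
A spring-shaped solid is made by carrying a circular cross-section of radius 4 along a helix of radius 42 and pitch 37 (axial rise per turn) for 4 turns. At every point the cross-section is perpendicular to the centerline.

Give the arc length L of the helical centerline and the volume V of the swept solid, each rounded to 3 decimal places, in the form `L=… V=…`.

2πR = 2π·42 = 263.893783
per-turn = √(263.893783² + 37²) = √(69639.9287 + 1369) = √71008.9287 = 266.475006
L = 4 × 266.475006 = 1065.900023
V = π·4² × L = 50.265482 × 1065.900023 = 53577.978894

L=1065.900 V=53577.979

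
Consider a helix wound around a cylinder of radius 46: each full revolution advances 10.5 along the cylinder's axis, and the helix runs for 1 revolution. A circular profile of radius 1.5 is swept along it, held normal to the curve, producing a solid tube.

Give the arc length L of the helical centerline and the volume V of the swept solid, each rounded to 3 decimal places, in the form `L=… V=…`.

L=289.217 V=2044.356

2πR = 2π·46 = 289.026524
per-turn = √(289.026524² + 10.5²) = √(83536.3317 + 110.25) = √83646.5817 = 289.217188
L = 1 × 289.217188 = 289.217188
V = π·1.5² × L = 7.068583 × 289.217188 = 2044.355832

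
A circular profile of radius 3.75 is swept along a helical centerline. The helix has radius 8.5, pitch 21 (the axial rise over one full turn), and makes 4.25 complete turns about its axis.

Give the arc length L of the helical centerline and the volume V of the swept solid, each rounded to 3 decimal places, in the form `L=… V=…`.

L=243.897 V=10775.018

2πR = 2π·8.5 = 53.407075
per-turn = √(53.407075² + 21²) = √(2852.3157 + 441) = √3293.3157 = 57.387417
L = 4.25 × 57.387417 = 243.896524
V = π·3.75² × L = 44.178647 × 243.896524 = 10775.018354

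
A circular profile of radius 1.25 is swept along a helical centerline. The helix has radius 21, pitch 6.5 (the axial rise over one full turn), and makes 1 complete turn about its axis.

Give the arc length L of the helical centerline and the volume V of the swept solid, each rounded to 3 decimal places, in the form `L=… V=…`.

2πR = 2π·21 = 131.946891
per-turn = √(131.946891² + 6.5²) = √(17409.9822 + 42.25) = √17452.2322 = 132.106897
L = 1 × 132.106897 = 132.106897
V = π·1.25² × L = 4.908739 × 132.106897 = 648.478213

L=132.107 V=648.478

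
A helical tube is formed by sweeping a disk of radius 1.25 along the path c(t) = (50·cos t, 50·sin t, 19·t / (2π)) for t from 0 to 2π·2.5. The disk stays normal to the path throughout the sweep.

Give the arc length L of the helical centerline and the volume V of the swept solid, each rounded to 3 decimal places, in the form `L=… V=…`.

L=786.833 V=3862.359

2πR = 2π·50 = 314.159265
per-turn = √(314.159265² + 19²) = √(98696.0440 + 361) = √99057.0440 = 314.733290
L = 2.5 × 314.733290 = 786.833226
V = π·1.25² × L = 4.908739 × 786.833226 = 3862.358565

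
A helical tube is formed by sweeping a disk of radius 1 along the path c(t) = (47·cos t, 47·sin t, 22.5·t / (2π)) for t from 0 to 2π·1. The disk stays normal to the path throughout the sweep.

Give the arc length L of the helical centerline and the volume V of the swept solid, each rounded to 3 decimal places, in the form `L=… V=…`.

L=296.166 V=930.432

2πR = 2π·47 = 295.309709
per-turn = √(295.309709² + 22.5²) = √(87207.8245 + 506.25) = √87714.0745 = 296.165620
L = 1 × 296.165620 = 296.165620
V = π·1² × L = 3.141593 × 296.165620 = 930.431736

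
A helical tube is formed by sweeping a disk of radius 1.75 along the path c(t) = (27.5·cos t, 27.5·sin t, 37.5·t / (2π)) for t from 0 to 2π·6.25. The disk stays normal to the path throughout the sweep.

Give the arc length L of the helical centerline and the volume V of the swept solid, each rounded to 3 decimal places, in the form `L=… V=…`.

2πR = 2π·27.5 = 172.787596
per-turn = √(172.787596² + 37.5²) = √(29855.5533 + 1406.25) = √31261.8033 = 176.810077
L = 6.25 × 176.810077 = 1105.062981
V = π·1.75² × L = 9.621128 × 1105.062981 = 10631.951837

L=1105.063 V=10631.952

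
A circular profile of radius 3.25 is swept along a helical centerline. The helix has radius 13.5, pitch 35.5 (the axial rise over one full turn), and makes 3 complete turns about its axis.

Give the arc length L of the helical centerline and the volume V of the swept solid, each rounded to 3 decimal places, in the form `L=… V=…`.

L=275.856 V=9153.761

2πR = 2π·13.5 = 84.823002
per-turn = √(84.823002² + 35.5²) = √(7194.9416 + 1260.25) = √8455.1916 = 91.952116
L = 3 × 91.952116 = 275.856348
V = π·3.25² × L = 33.183072 × 275.856348 = 9153.761153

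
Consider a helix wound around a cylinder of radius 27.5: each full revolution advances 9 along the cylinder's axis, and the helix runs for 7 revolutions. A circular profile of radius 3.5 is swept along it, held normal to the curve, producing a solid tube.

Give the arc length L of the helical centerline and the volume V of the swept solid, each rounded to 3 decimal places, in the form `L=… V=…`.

L=1211.153 V=46610.622

2πR = 2π·27.5 = 172.787596
per-turn = √(172.787596² + 9²) = √(29855.5533 + 81) = √29936.5533 = 173.021829
L = 7 × 173.021829 = 1211.152803
V = π·3.5² × L = 38.484510 × 1211.152803 = 46610.622169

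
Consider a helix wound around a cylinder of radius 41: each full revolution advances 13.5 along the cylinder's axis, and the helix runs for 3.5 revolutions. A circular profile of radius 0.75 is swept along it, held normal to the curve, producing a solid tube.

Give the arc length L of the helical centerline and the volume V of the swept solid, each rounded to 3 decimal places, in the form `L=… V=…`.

L=902.874 V=1595.511

2πR = 2π·41 = 257.610598
per-turn = √(257.610598² + 13.5²) = √(66363.2200 + 182.25) = √66545.4700 = 257.964087
L = 3.5 × 257.964087 = 902.874303
V = π·0.75² × L = 1.767146 × 902.874303 = 1595.510594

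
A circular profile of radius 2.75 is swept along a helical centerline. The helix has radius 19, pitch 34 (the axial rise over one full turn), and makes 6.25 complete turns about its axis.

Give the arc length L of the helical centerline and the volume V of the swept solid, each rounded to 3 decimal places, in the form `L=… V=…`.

2πR = 2π·19 = 119.380521
per-turn = √(119.380521² + 34²) = √(14251.7088 + 1156) = √15407.7088 = 124.127792
L = 6.25 × 124.127792 = 775.798700
V = π·2.75² × L = 23.758294 × 775.798700 = 18431.653948

L=775.799 V=18431.654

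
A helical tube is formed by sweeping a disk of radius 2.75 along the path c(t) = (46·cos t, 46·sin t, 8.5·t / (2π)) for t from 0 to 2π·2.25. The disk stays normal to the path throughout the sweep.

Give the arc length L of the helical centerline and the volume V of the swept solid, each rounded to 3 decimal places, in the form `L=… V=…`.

L=650.591 V=15456.929

2πR = 2π·46 = 289.026524
per-turn = √(289.026524² + 8.5²) = √(83536.3317 + 72.25) = √83608.5817 = 289.151486
L = 2.25 × 289.151486 = 650.590843
V = π·2.75² × L = 23.758294 × 650.590843 = 15456.928803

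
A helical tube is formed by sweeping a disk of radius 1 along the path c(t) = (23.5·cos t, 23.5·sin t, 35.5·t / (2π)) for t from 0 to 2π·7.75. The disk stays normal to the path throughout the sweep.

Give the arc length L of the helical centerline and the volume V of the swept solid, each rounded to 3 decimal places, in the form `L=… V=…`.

2πR = 2π·23.5 = 147.654855
per-turn = √(147.654855² + 35.5²) = √(21801.9561 + 1260.25) = √23062.2061 = 151.862458
L = 7.75 × 151.862458 = 1176.934049
V = π·1² × L = 3.141593 × 1176.934049 = 3697.447361

L=1176.934 V=3697.447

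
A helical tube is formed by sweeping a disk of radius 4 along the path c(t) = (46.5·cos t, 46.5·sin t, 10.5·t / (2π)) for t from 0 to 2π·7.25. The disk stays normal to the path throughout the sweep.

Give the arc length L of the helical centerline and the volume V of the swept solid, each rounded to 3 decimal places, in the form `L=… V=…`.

L=2119.586 V=106542.028

2πR = 2π·46.5 = 292.168117
per-turn = √(292.168117² + 10.5²) = √(85362.2085 + 110.25) = √85472.4585 = 292.356732
L = 7.25 × 292.356732 = 2119.586304
V = π·4² × L = 50.265482 × 2119.586304 = 106542.028157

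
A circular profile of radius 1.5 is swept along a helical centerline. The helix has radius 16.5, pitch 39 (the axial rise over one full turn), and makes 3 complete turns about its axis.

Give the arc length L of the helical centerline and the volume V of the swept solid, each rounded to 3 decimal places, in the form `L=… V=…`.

2πR = 2π·16.5 = 103.672558
per-turn = √(103.672558² + 39²) = √(10747.9992 + 1521) = √12268.9992 = 110.765514
L = 3 × 110.765514 = 332.296543
V = π·1.5² × L = 7.068583 × 332.296543 = 2348.865854

L=332.297 V=2348.866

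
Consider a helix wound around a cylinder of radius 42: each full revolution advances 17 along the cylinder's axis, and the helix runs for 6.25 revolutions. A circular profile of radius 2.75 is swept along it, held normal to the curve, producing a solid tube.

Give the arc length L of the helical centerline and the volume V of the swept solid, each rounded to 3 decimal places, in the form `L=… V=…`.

L=1652.755 V=39266.638

2πR = 2π·42 = 263.893783
per-turn = √(263.893783² + 17²) = √(69639.9287 + 289) = √69928.9287 = 264.440785
L = 6.25 × 264.440785 = 1652.754905
V = π·2.75² × L = 23.758294 × 1652.754905 = 39266.637671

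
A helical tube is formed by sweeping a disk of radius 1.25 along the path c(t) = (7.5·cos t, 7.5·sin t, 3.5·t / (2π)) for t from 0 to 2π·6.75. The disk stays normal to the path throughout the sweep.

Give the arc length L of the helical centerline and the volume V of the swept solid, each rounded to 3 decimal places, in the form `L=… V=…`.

L=318.962 V=1565.703

2πR = 2π·7.5 = 47.123890
per-turn = √(47.123890² + 3.5²) = √(2220.6610 + 12.25) = √2232.9110 = 47.253688
L = 6.75 × 47.253688 = 318.962391
V = π·1.25² × L = 4.908739 × 318.962391 = 1565.702976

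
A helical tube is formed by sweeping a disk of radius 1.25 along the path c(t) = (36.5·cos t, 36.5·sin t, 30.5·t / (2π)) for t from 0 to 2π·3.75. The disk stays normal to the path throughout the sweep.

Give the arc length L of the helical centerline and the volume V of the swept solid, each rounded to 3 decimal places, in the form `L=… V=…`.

L=867.583 V=4258.739

2πR = 2π·36.5 = 229.336264
per-turn = √(229.336264² + 30.5²) = √(52595.1219 + 930.25) = √53525.3719 = 231.355510
L = 3.75 × 231.355510 = 867.583161
V = π·1.25² × L = 4.908739 × 867.583161 = 4258.738884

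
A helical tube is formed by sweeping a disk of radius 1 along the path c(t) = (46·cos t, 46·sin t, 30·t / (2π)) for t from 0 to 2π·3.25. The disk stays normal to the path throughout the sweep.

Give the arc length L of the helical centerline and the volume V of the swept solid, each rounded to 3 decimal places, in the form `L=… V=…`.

L=944.383 V=2966.866

2πR = 2π·46 = 289.026524
per-turn = √(289.026524² + 30²) = √(83536.3317 + 900) = √84436.3317 = 290.579304
L = 3.25 × 290.579304 = 944.382737
V = π·1² × L = 3.141593 × 944.382737 = 2966.865867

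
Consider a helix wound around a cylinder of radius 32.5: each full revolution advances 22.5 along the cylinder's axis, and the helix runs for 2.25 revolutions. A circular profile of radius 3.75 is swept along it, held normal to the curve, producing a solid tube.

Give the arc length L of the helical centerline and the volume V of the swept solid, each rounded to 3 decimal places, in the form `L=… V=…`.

L=462.239 V=20421.074

2πR = 2π·32.5 = 204.203522
per-turn = √(204.203522² + 22.5²) = √(41699.0786 + 506.25) = √42205.3286 = 205.439355
L = 2.25 × 205.439355 = 462.238549
V = π·3.75² × L = 44.178647 × 462.238549 = 20421.073535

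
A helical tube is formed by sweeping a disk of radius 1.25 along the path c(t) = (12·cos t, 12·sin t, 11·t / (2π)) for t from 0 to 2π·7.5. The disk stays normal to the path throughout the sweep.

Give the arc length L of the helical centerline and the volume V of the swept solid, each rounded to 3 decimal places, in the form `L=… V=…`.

L=571.473 V=2805.212

2πR = 2π·12 = 75.398224
per-turn = √(75.398224² + 11²) = √(5684.8921 + 121) = √5805.8921 = 76.196405
L = 7.5 × 76.196405 = 571.473038
V = π·1.25² × L = 4.908739 × 571.473038 = 2805.211713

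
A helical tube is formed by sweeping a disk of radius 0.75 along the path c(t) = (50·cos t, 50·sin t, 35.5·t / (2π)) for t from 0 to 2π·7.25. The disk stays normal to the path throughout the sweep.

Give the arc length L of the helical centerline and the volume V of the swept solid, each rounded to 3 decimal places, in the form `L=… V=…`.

L=2292.150 V=4050.564

2πR = 2π·50 = 314.159265
per-turn = √(314.159265² + 35.5²) = √(98696.0440 + 1260.25) = √99956.2940 = 316.158653
L = 7.25 × 316.158653 = 2292.150236
V = π·0.75² × L = 1.767146 × 2292.150236 = 4050.563817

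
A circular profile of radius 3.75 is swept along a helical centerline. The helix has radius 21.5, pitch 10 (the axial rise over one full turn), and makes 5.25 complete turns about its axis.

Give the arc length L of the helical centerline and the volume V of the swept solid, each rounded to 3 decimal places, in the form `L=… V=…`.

2πR = 2π·21.5 = 135.088484
per-turn = √(135.088484² + 10²) = √(18248.8985 + 100) = √18348.8985 = 135.458106
L = 5.25 × 135.458106 = 711.155058
V = π·3.75² × L = 44.178647 × 711.155058 = 31417.868032

L=711.155 V=31417.868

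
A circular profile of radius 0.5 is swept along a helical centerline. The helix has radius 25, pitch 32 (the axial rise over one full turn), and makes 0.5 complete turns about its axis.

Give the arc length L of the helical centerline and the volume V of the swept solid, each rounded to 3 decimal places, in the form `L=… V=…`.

2πR = 2π·25 = 157.079633
per-turn = √(157.079633² + 32²) = √(24674.0110 + 1024) = √25698.0110 = 160.305992
L = 0.5 × 160.305992 = 80.152996
V = π·0.5² × L = 0.785398 × 80.152996 = 62.952016

L=80.153 V=62.952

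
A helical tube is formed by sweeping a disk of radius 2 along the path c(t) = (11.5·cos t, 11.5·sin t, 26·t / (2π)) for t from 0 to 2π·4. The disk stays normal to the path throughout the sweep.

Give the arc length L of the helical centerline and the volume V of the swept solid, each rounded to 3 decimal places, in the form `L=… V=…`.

L=307.168 V=3859.990

2πR = 2π·11.5 = 72.256631
per-turn = √(72.256631² + 26²) = √(5221.0207 + 676) = √5897.0207 = 76.792062
L = 4 × 76.792062 = 307.168246
V = π·2² × L = 12.566371 × 307.168246 = 3859.990026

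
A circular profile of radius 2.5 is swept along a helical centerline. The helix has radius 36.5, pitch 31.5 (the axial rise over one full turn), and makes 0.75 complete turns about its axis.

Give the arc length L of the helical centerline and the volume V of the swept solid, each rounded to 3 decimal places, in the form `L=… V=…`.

2πR = 2π·36.5 = 229.336264
per-turn = √(229.336264² + 31.5²) = √(52595.1219 + 992.25) = √53587.3719 = 231.489464
L = 0.75 × 231.489464 = 173.617098
V = π·2.5² × L = 19.634954 × 173.617098 = 3408.963745

L=173.617 V=3408.964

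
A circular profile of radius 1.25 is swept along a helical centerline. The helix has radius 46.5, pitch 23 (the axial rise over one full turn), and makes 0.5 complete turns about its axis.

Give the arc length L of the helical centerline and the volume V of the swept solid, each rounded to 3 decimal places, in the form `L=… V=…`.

2πR = 2π·46.5 = 292.168117
per-turn = √(292.168117² + 23²) = √(85362.2085 + 529) = √85891.2085 = 293.072019
L = 0.5 × 293.072019 = 146.536010
V = π·1.25² × L = 4.908739 × 146.536010 = 719.306955

L=146.536 V=719.307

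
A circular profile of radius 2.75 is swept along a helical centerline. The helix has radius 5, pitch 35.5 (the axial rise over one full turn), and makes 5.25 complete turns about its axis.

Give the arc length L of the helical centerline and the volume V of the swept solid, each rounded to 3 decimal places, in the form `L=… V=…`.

2πR = 2π·5 = 31.415927
per-turn = √(31.415927² + 35.5²) = √(986.9604 + 1260.25) = √2247.2104 = 47.404751
L = 5.25 × 47.404751 = 248.874944
V = π·2.75² × L = 23.758294 × 248.874944 = 5912.844199

L=248.875 V=5912.844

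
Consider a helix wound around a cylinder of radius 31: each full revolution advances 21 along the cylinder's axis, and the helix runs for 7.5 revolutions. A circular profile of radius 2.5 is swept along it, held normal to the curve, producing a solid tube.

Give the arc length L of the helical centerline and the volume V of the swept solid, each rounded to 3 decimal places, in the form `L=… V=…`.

2πR = 2π·31 = 194.778745
per-turn = √(194.778745² + 21²) = √(37938.7593 + 441) = √38379.7593 = 195.907527
L = 7.5 × 195.907527 = 1469.306456
V = π·2.5² × L = 19.634954 × 1469.306456 = 28849.764800

L=1469.306 V=28849.765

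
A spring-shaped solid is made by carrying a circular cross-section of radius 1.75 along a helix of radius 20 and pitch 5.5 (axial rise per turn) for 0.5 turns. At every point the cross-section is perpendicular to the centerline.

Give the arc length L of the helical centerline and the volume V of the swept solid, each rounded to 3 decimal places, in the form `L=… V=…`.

L=62.892 V=605.092

2πR = 2π·20 = 125.663706
per-turn = √(125.663706² + 5.5²) = √(15791.3670 + 30.25) = √15821.6170 = 125.784009
L = 0.5 × 125.784009 = 62.892005
V = π·1.75² × L = 9.621128 × 62.892005 = 605.091996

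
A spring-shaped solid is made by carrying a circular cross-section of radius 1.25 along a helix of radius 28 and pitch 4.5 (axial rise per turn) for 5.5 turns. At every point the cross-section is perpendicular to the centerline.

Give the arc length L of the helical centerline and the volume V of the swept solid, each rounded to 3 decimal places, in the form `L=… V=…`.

2πR = 2π·28 = 175.929189
per-turn = √(175.929189² + 4.5²) = √(30951.0794 + 20.25) = √30971.3294 = 175.986731
L = 5.5 × 175.986731 = 967.927019
V = π·1.25² × L = 4.908739 × 967.927019 = 4751.300645

L=967.927 V=4751.301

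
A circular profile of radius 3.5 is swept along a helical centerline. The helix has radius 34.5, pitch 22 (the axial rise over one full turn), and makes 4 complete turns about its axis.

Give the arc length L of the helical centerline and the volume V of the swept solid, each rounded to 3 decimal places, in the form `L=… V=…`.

2πR = 2π·34.5 = 216.769893
per-turn = √(216.769893² + 22²) = √(46989.1866 + 484) = √47473.1866 = 217.883424
L = 4 × 217.883424 = 871.533697
V = π·3.5² × L = 38.484510 × 871.533697 = 33540.547280

L=871.534 V=33540.547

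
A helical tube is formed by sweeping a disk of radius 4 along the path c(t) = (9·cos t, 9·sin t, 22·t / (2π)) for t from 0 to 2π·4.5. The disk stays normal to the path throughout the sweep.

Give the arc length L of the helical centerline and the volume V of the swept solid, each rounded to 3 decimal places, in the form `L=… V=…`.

2πR = 2π·9 = 56.548668
per-turn = √(56.548668² + 22²) = √(3197.7518 + 484) = √3681.7518 = 60.677441
L = 4.5 × 60.677441 = 273.048484
V = π·4² × L = 50.265482 × 273.048484 = 13724.913770

L=273.048 V=13724.914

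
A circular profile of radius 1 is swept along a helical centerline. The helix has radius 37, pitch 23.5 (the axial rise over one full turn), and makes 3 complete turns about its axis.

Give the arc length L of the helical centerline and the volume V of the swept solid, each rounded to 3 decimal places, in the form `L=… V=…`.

2πR = 2π·37 = 232.477856
per-turn = √(232.477856² + 23.5²) = √(54045.9537 + 552.25) = √54598.2037 = 233.662585
L = 3 × 233.662585 = 700.987755
V = π·1² × L = 3.141593 × 700.987755 = 2202.217983

L=700.988 V=2202.218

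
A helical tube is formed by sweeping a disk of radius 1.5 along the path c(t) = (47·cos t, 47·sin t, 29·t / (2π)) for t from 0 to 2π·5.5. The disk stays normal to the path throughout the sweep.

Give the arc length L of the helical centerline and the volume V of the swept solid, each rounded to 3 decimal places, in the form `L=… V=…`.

L=1632.016 V=11536.043

2πR = 2π·47 = 295.309709
per-turn = √(295.309709² + 29²) = √(87207.8245 + 841) = √88048.8245 = 296.730222
L = 5.5 × 296.730222 = 1632.016220
V = π·1.5² × L = 7.068583 × 1632.016220 = 11536.042873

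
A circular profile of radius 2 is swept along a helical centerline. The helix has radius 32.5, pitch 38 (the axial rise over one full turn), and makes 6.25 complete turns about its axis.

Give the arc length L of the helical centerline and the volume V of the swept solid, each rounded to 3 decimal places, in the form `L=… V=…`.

L=1298.182 V=16313.436

2πR = 2π·32.5 = 204.203522
per-turn = √(204.203522² + 38²) = √(41699.0786 + 1444) = √43143.0786 = 207.709120
L = 6.25 × 207.709120 = 1298.182001
V = π·2² × L = 12.566371 × 1298.182001 = 16313.436149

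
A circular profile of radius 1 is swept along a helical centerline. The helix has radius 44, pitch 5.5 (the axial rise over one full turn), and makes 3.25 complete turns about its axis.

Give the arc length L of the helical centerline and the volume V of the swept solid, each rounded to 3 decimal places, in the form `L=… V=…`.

L=898.673 V=2823.265

2πR = 2π·44 = 276.460154
per-turn = √(276.460154² + 5.5²) = √(76430.2165 + 30.25) = √76460.4665 = 276.514858
L = 3.25 × 276.514858 = 898.673287
V = π·1² × L = 3.141593 × 898.673287 = 2823.265397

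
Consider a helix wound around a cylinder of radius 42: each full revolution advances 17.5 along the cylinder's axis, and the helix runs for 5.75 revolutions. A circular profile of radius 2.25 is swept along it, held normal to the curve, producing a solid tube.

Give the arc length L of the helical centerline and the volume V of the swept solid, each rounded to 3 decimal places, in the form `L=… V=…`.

L=1520.722 V=24186.039

2πR = 2π·42 = 263.893783
per-turn = √(263.893783² + 17.5²) = √(69639.9287 + 306.25) = √69946.1787 = 264.473399
L = 5.75 × 264.473399 = 1520.722043
V = π·2.25² × L = 15.904313 × 1520.722043 = 24186.039065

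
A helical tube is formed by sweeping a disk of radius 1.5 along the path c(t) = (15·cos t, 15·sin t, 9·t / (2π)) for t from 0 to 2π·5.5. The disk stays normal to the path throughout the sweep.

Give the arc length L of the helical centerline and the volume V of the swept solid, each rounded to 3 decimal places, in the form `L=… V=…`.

2πR = 2π·15 = 94.247780
per-turn = √(94.247780² + 9²) = √(8882.6440 + 81) = √8963.6440 = 94.676523
L = 5.5 × 94.676523 = 520.720875
V = π·1.5² × L = 7.068583 × 520.720875 = 3680.758971

L=520.721 V=3680.759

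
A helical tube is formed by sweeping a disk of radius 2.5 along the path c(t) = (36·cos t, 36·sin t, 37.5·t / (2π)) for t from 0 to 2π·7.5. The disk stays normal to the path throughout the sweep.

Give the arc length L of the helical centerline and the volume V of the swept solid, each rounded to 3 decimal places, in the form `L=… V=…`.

2πR = 2π·36 = 226.194671
per-turn = √(226.194671² + 37.5²) = √(51164.0292 + 1406.25) = √52570.2792 = 229.282095
L = 7.5 × 229.282095 = 1719.615715
V = π·2.5² × L = 19.634954 × 1719.615715 = 33764.575600

L=1719.616 V=33764.576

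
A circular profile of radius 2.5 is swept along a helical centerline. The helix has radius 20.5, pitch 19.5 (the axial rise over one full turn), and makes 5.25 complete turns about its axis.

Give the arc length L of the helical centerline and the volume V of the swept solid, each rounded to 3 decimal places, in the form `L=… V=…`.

L=683.933 V=13428.998

2πR = 2π·20.5 = 128.805299
per-turn = √(128.805299² + 19.5²) = √(16590.8050 + 380.25) = √16971.0550 = 130.273002
L = 5.25 × 130.273002 = 683.933259
V = π·2.5² × L = 19.634954 × 683.933259 = 13428.998147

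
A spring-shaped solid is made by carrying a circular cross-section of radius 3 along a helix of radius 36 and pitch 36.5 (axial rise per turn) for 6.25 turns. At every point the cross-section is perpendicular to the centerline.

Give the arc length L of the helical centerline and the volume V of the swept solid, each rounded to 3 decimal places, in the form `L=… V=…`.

2πR = 2π·36 = 226.194671
per-turn = √(226.194671² + 36.5²) = √(51164.0292 + 1332.25) = √52496.2792 = 229.120665
L = 6.25 × 229.120665 = 1432.004157
V = π·3² × L = 28.274334 × 1432.004157 = 40488.963668

L=1432.004 V=40488.964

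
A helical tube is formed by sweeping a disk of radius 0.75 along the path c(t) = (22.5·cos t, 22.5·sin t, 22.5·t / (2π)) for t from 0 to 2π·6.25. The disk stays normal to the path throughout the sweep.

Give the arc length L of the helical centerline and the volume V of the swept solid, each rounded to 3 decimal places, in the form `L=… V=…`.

2πR = 2π·22.5 = 141.371669
per-turn = √(141.371669² + 22.5²) = √(19985.9489 + 506.25) = √20492.1989 = 143.150965
L = 6.25 × 143.150965 = 894.693534
V = π·0.75² × L = 1.767146 × 894.693534 = 1581.053982

L=894.694 V=1581.054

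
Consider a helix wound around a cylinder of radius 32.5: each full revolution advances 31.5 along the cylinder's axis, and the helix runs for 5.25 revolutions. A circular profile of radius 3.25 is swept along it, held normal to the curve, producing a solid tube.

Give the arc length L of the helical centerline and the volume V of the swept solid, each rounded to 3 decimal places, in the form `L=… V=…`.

L=1084.749 V=35995.295

2πR = 2π·32.5 = 204.203522
per-turn = √(204.203522² + 31.5²) = √(41699.0786 + 992.25) = √42691.3286 = 206.618800
L = 5.25 × 206.618800 = 1084.748701
V = π·3.25² × L = 33.183072 × 1084.748701 = 35995.294686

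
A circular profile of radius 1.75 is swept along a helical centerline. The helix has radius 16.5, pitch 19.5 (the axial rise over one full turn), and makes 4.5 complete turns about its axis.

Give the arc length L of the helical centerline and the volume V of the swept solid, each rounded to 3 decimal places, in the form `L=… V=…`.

L=474.707 V=4567.220

2πR = 2π·16.5 = 103.672558
per-turn = √(103.672558² + 19.5²) = √(10747.9992 + 380.25) = √11128.2492 = 105.490517
L = 4.5 × 105.490517 = 474.707327
V = π·1.75² × L = 9.621128 × 474.707327 = 4567.219717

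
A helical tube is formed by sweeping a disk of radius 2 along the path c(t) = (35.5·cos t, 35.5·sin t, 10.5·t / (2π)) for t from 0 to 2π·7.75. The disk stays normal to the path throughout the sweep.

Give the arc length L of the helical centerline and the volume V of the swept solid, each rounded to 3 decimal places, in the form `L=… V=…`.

2πR = 2π·35.5 = 223.053078
per-turn = √(223.053078² + 10.5²) = √(49752.6758 + 110.25) = √49862.9258 = 223.300080
L = 7.75 × 223.300080 = 1730.575621
V = π·2² × L = 12.566371 × 1730.575621 = 21747.054630

L=1730.576 V=21747.055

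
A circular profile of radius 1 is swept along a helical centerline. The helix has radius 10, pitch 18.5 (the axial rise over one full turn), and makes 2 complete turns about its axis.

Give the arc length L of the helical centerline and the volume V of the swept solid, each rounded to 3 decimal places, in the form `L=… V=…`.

2πR = 2π·10 = 62.831853
per-turn = √(62.831853² + 18.5²) = √(3947.8418 + 342.25) = √4290.0918 = 65.498792
L = 2 × 65.498792 = 130.997584
V = π·1² × L = 3.141593 × 130.997584 = 411.541048

L=130.998 V=411.541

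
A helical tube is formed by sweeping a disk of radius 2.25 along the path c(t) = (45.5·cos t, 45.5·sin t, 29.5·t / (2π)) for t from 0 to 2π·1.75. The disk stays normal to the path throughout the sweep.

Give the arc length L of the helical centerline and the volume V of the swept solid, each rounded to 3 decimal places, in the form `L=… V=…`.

L=502.955 V=7999.156

2πR = 2π·45.5 = 285.884931
per-turn = √(285.884931² + 29.5²) = √(81730.1940 + 870.25) = √82600.4440 = 287.402930
L = 1.75 × 287.402930 = 502.955127
V = π·2.25² × L = 15.904313 × 502.955127 = 7999.155670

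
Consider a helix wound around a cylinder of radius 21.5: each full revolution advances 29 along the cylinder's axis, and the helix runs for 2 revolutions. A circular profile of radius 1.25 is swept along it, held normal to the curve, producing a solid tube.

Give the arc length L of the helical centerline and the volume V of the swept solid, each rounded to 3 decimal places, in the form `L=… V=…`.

2πR = 2π·21.5 = 135.088484
per-turn = √(135.088484² + 29²) = √(18248.8985 + 841) = √19089.8985 = 138.166199
L = 2 × 138.166199 = 276.332398
V = π·1.25² × L = 4.908739 × 276.332398 = 1356.443486

L=276.332 V=1356.443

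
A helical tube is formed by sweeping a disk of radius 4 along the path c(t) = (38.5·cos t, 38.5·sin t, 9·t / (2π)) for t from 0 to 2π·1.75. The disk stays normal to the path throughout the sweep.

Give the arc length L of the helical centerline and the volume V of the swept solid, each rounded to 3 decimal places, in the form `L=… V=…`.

L=423.622 V=21293.589

2πR = 2π·38.5 = 241.902634
per-turn = √(241.902634² + 9²) = √(58516.8845 + 81) = √58597.8845 = 242.069999
L = 1.75 × 242.069999 = 423.622499
V = π·4² × L = 50.265482 × 423.622499 = 21293.589269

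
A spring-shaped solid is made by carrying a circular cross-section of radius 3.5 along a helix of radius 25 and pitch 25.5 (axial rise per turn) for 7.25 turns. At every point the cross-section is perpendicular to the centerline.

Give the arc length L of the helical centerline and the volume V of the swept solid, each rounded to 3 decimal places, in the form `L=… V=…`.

L=1153.736 V=44400.960

2πR = 2π·25 = 157.079633
per-turn = √(157.079633² + 25.5²) = √(24674.0110 + 650.25) = √25324.2610 = 159.135983
L = 7.25 × 159.135983 = 1153.735875
V = π·3.5² × L = 38.484510 × 1153.735875 = 44400.959821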